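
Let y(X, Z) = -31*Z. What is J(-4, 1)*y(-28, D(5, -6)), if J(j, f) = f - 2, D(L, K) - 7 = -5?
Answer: 62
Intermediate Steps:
D(L, K) = 2 (D(L, K) = 7 - 5 = 2)
J(j, f) = -2 + f
J(-4, 1)*y(-28, D(5, -6)) = (-2 + 1)*(-31*2) = -1*(-62) = 62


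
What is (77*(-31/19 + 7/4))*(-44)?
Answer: -7623/19 ≈ -401.21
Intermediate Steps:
(77*(-31/19 + 7/4))*(-44) = (77*(9/76))*(-44) = (693/76)*(-44) = -7623/19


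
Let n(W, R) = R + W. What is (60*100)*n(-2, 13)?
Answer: 66000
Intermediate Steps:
(60*100)*n(-2, 13) = (60*100)*(13 - 2) = 6000*11 = 66000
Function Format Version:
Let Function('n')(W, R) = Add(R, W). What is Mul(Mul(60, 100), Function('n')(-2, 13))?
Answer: 66000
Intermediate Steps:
Mul(Mul(60, 100), Function('n')(-2, 13)) = Mul(Mul(60, 100), Add(13, -2)) = Mul(6000, 11) = 66000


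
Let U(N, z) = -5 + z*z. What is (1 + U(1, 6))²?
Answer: 1024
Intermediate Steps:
U(N, z) = -5 + z²
(1 + U(1, 6))² = (1 + (-5 + 6²))² = (1 + (-5 + 36))² = (1 + 31)² = 32² = 1024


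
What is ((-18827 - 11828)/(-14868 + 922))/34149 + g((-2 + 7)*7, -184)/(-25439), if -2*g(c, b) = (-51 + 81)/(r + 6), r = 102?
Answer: 5075863565/72690714406836 ≈ 6.9828e-5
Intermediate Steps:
g(c, b) = -5/36 (g(c, b) = -(-51 + 81)/(2*(102 + 6)) = -15/108 = -½*5/18 = -5/36)
((-18827 - 11828)/(-14868 + 922))/34149 + g((-2 + 7)*7, -184)/(-25439) = ((-18827 - 11828)/(-14868 + 922))/34149 - 5/36/(-25439) = -30655/(-13946)*(1/34149) - 5/36*(-1/25439) = -30655*(-1/13946)*(1/34149) + 5/915804 = (30655/13946)*(1/34149) + 5/915804 = 30655/476241954 + 5/915804 = 5075863565/72690714406836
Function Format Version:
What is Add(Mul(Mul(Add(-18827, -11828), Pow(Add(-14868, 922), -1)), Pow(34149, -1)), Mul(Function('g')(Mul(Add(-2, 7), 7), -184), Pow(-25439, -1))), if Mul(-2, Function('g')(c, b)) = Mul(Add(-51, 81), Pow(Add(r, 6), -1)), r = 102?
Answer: Rational(5075863565, 72690714406836) ≈ 6.9828e-5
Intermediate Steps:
Function('g')(c, b) = Rational(-5, 36) (Function('g')(c, b) = Mul(Rational(-1, 2), Mul(Add(-51, 81), Pow(Add(102, 6), -1))) = Mul(Rational(-1, 2), Mul(30, Pow(108, -1))) = Mul(Rational(-1, 2), Mul(30, Rational(1, 108))) = Mul(Rational(-1, 2), Rational(5, 18)) = Rational(-5, 36))
Add(Mul(Mul(Add(-18827, -11828), Pow(Add(-14868, 922), -1)), Pow(34149, -1)), Mul(Function('g')(Mul(Add(-2, 7), 7), -184), Pow(-25439, -1))) = Add(Mul(Mul(Add(-18827, -11828), Pow(Add(-14868, 922), -1)), Pow(34149, -1)), Mul(Rational(-5, 36), Pow(-25439, -1))) = Add(Mul(Mul(-30655, Pow(-13946, -1)), Rational(1, 34149)), Mul(Rational(-5, 36), Rational(-1, 25439))) = Add(Mul(Mul(-30655, Rational(-1, 13946)), Rational(1, 34149)), Rational(5, 915804)) = Add(Mul(Rational(30655, 13946), Rational(1, 34149)), Rational(5, 915804)) = Add(Rational(30655, 476241954), Rational(5, 915804)) = Rational(5075863565, 72690714406836)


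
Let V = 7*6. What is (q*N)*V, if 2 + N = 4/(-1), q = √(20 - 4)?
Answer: -1008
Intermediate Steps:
q = 4 (q = √16 = 4)
N = -6 (N = -2 + 4/(-1) = -2 + 4*(-1) = -2 - 4 = -6)
V = 42
(q*N)*V = (4*(-6))*42 = -24*42 = -1008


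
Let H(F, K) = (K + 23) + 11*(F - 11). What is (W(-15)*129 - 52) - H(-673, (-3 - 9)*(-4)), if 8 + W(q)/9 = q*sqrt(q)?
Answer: -1887 - 17415*I*sqrt(15) ≈ -1887.0 - 67448.0*I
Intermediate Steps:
W(q) = -72 + 9*q**(3/2) (W(q) = -72 + 9*(q*sqrt(q)) = -72 + 9*q**(3/2))
H(F, K) = -98 + K + 11*F (H(F, K) = (23 + K) + 11*(-11 + F) = (23 + K) + (-121 + 11*F) = -98 + K + 11*F)
(W(-15)*129 - 52) - H(-673, (-3 - 9)*(-4)) = ((-72 + 9*(-15)**(3/2))*129 - 52) - (-98 + (-3 - 9)*(-4) + 11*(-673)) = ((-72 + 9*(-15*I*sqrt(15)))*129 - 52) - (-98 - 12*(-4) - 7403) = ((-72 - 135*I*sqrt(15))*129 - 52) - (-98 + 48 - 7403) = ((-9288 - 17415*I*sqrt(15)) - 52) - 1*(-7453) = (-9340 - 17415*I*sqrt(15)) + 7453 = -1887 - 17415*I*sqrt(15)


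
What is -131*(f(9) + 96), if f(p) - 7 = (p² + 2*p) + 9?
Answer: -27641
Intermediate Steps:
f(p) = 16 + p² + 2*p (f(p) = 7 + ((p² + 2*p) + 9) = 7 + (9 + p² + 2*p) = 16 + p² + 2*p)
-131*(f(9) + 96) = -131*((16 + 9² + 2*9) + 96) = -131*((16 + 81 + 18) + 96) = -131*(115 + 96) = -131*211 = -27641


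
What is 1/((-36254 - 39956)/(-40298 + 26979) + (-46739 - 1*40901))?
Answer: -13319/1167200950 ≈ -1.1411e-5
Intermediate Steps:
1/((-36254 - 39956)/(-40298 + 26979) + (-46739 - 1*40901)) = 1/(-76210/(-13319) + (-46739 - 40901)) = 1/(-76210*(-1/13319) - 87640) = 1/(76210/13319 - 87640) = 1/(-1167200950/13319) = -13319/1167200950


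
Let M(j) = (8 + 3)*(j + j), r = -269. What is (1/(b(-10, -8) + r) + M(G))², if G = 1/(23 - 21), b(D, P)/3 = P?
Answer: 10381284/85849 ≈ 120.92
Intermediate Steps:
b(D, P) = 3*P
G = ½ (G = 1/2 = ½ ≈ 0.50000)
M(j) = 22*j (M(j) = 11*(2*j) = 22*j)
(1/(b(-10, -8) + r) + M(G))² = (1/(3*(-8) - 269) + 22*(½))² = (1/(-24 - 269) + 11)² = (1/(-293) + 11)² = (-1/293 + 11)² = (3222/293)² = 10381284/85849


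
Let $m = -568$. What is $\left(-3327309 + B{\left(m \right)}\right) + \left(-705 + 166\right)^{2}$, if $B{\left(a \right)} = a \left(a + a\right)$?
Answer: $-2391540$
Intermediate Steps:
$B{\left(a \right)} = 2 a^{2}$ ($B{\left(a \right)} = a 2 a = 2 a^{2}$)
$\left(-3327309 + B{\left(m \right)}\right) + \left(-705 + 166\right)^{2} = \left(-3327309 + 2 \left(-568\right)^{2}\right) + \left(-705 + 166\right)^{2} = \left(-3327309 + 2 \cdot 322624\right) + \left(-539\right)^{2} = \left(-3327309 + 645248\right) + 290521 = -2682061 + 290521 = -2391540$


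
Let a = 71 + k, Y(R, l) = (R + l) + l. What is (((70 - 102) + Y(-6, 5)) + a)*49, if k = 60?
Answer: 5047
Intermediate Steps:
Y(R, l) = R + 2*l
a = 131 (a = 71 + 60 = 131)
(((70 - 102) + Y(-6, 5)) + a)*49 = (((70 - 102) + (-6 + 2*5)) + 131)*49 = ((-32 + (-6 + 10)) + 131)*49 = ((-32 + 4) + 131)*49 = (-28 + 131)*49 = 103*49 = 5047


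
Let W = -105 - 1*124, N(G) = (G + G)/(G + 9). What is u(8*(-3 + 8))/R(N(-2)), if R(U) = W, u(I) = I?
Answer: -40/229 ≈ -0.17467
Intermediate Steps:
N(G) = 2*G/(9 + G) (N(G) = (2*G)/(9 + G) = 2*G/(9 + G))
W = -229 (W = -105 - 124 = -229)
R(U) = -229
u(8*(-3 + 8))/R(N(-2)) = (8*(-3 + 8))/(-229) = (8*5)*(-1/229) = 40*(-1/229) = -40/229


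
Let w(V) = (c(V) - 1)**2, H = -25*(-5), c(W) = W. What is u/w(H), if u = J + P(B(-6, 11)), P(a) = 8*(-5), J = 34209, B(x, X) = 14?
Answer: 34169/15376 ≈ 2.2222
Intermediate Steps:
H = 125
P(a) = -40
w(V) = (-1 + V)**2 (w(V) = (V - 1)**2 = (-1 + V)**2)
u = 34169 (u = 34209 - 40 = 34169)
u/w(H) = 34169/((-1 + 125)**2) = 34169/(124**2) = 34169/15376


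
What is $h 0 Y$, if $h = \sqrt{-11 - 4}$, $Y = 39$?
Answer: $0$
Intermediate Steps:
$h = i \sqrt{15}$ ($h = \sqrt{-15} = i \sqrt{15} \approx 3.873 i$)
$h 0 Y = i \sqrt{15} \cdot 0 \cdot 39 = 0 \cdot 39 = 0$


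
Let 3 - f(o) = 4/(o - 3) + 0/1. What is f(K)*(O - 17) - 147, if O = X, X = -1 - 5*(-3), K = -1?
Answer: -159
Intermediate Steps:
X = 14 (X = -1 + 15 = 14)
O = 14
f(o) = 3 - 4/(-3 + o) (f(o) = 3 - (4/(o - 3) + 0/1) = 3 - (4/(-3 + o) + 0*1) = 3 - (4/(-3 + o) + 0) = 3 - 4/(-3 + o))
f(K)*(O - 17) - 147 = ((-13 + 3*(-1))/(-3 - 1))*(14 - 17) - 147 = ((-13 - 3)/(-4))*(-3) - 147 = -¼*(-16)*(-3) - 147 = 4*(-3) - 147 = -12 - 147 = -159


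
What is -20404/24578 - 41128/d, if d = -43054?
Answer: 33092542/264545303 ≈ 0.12509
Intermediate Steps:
-20404/24578 - 41128/d = -20404/24578 - 41128/(-43054) = -20404*1/24578 - 41128*(-1/43054) = -10202/12289 + 20564/21527 = 33092542/264545303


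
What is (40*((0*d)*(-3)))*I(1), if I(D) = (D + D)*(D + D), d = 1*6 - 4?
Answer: 0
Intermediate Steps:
d = 2 (d = 6 - 4 = 2)
I(D) = 4*D² (I(D) = (2*D)*(2*D) = 4*D²)
(40*((0*d)*(-3)))*I(1) = (40*((0*2)*(-3)))*(4*1²) = (40*(0*(-3)))*(4*1) = (40*0)*4 = 0*4 = 0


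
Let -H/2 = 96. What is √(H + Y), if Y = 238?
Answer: √46 ≈ 6.7823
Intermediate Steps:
H = -192 (H = -2*96 = -192)
√(H + Y) = √(-192 + 238) = √46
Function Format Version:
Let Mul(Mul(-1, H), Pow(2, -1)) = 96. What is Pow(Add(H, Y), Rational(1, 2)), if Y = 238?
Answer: Pow(46, Rational(1, 2)) ≈ 6.7823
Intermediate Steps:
H = -192 (H = Mul(-2, 96) = -192)
Pow(Add(H, Y), Rational(1, 2)) = Pow(Add(-192, 238), Rational(1, 2)) = Pow(46, Rational(1, 2))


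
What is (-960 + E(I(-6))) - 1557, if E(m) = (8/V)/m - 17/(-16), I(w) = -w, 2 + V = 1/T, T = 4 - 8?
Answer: -1087141/432 ≈ -2516.5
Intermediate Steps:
T = -4
V = -9/4 (V = -2 + 1/(-4) = -2 - 1/4 = -9/4 ≈ -2.2500)
E(m) = 17/16 - 32/(9*m) (E(m) = (8/(-9/4))/m - 17/(-16) = (8*(-4/9))/m - 17*(-1/16) = -32/(9*m) + 17/16 = 17/16 - 32/(9*m))
(-960 + E(I(-6))) - 1557 = (-960 + (-512 + 153*(-1*(-6)))/(144*((-1*(-6))))) - 1557 = (-960 + (1/144)*(-512 + 153*6)/6) - 1557 = (-960 + (1/144)*(1/6)*(-512 + 918)) - 1557 = (-960 + (1/144)*(1/6)*406) - 1557 = (-960 + 203/432) - 1557 = -414517/432 - 1557 = -1087141/432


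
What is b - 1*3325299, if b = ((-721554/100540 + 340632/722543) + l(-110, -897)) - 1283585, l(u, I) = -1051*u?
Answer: -163206004934886411/36322236610 ≈ -4.4933e+6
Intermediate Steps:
b = -42423707857890021/36322236610 (b = ((-721554/100540 + 340632/722543) - 1051*(-110)) - 1283585 = ((-721554*1/100540 + 340632*(1/722543)) + 115610) - 1283585 = ((-360777/50270 + 340632/722543) + 115610) - 1283585 = (-243553325271/36322236610 + 115610) - 1283585 = 4198970221156829/36322236610 - 1283585 = -42423707857890021/36322236610 ≈ -1.1680e+6)
b - 1*3325299 = -42423707857890021/36322236610 - 1*3325299 = -42423707857890021/36322236610 - 3325299 = -163206004934886411/36322236610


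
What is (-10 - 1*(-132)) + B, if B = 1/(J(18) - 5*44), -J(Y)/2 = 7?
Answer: 28547/234 ≈ 122.00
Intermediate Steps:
J(Y) = -14 (J(Y) = -2*7 = -14)
B = -1/234 (B = 1/(-14 - 5*44) = 1/(-14 - 220) = 1/(-234) = -1/234 ≈ -0.0042735)
(-10 - 1*(-132)) + B = (-10 - 1*(-132)) - 1/234 = (-10 + 132) - 1/234 = 122 - 1/234 = 28547/234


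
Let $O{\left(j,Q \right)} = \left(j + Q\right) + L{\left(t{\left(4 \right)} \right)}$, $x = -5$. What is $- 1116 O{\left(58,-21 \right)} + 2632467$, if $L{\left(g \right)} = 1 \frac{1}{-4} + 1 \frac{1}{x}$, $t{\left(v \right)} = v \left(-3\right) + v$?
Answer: $\frac{12958386}{5} \approx 2.5917 \cdot 10^{6}$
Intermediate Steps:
$t{\left(v \right)} = - 2 v$ ($t{\left(v \right)} = - 3 v + v = - 2 v$)
$L{\left(g \right)} = - \frac{9}{20}$ ($L{\left(g \right)} = 1 \frac{1}{-4} + 1 \frac{1}{-5} = 1 \left(- \frac{1}{4}\right) + 1 \left(- \frac{1}{5}\right) = - \frac{1}{4} - \frac{1}{5} = - \frac{9}{20}$)
$O{\left(j,Q \right)} = - \frac{9}{20} + Q + j$ ($O{\left(j,Q \right)} = \left(j + Q\right) - \frac{9}{20} = \left(Q + j\right) - \frac{9}{20} = - \frac{9}{20} + Q + j$)
$- 1116 O{\left(58,-21 \right)} + 2632467 = - 1116 \left(- \frac{9}{20} - 21 + 58\right) + 2632467 = \left(-1116\right) \frac{731}{20} + 2632467 = - \frac{203949}{5} + 2632467 = \frac{12958386}{5}$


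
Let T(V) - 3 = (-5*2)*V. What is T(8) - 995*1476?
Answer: -1468697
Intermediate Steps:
T(V) = 3 - 10*V (T(V) = 3 + (-5*2)*V = 3 - 10*V)
T(8) - 995*1476 = (3 - 10*8) - 995*1476 = (3 - 80) - 1468620 = -77 - 1468620 = -1468697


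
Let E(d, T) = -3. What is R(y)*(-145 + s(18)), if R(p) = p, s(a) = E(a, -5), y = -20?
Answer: 2960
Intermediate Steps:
s(a) = -3
R(y)*(-145 + s(18)) = -20*(-145 - 3) = -20*(-148) = 2960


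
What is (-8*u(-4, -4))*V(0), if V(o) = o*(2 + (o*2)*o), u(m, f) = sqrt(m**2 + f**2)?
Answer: 0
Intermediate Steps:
u(m, f) = sqrt(f**2 + m**2)
V(o) = o*(2 + 2*o**2) (V(o) = o*(2 + (2*o)*o) = o*(2 + 2*o**2))
(-8*u(-4, -4))*V(0) = (-8*sqrt((-4)**2 + (-4)**2))*(2*0*(1 + 0**2)) = (-8*sqrt(16 + 16))*(2*0*(1 + 0)) = (-32*sqrt(2))*(2*0*1) = -32*sqrt(2)*0 = 0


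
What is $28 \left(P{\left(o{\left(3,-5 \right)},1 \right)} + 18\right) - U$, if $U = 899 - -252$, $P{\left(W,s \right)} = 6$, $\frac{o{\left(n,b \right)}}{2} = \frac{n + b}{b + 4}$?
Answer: $-479$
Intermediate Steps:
$o{\left(n,b \right)} = \frac{2 \left(b + n\right)}{4 + b}$ ($o{\left(n,b \right)} = 2 \frac{n + b}{b + 4} = 2 \frac{b + n}{4 + b} = \frac{2 \left(b + n\right)}{4 + b}$)
$U = 1151$ ($U = 899 + 252 = 1151$)
$28 \left(P{\left(o{\left(3,-5 \right)},1 \right)} + 18\right) - U = 28 \left(6 + 18\right) - 1151 = 28 \cdot 24 - 1151 = 672 - 1151 = -479$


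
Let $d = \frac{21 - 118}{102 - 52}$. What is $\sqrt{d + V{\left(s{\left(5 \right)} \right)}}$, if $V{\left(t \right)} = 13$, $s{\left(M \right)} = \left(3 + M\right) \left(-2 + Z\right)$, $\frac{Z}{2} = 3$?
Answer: $\frac{\sqrt{1106}}{10} \approx 3.3257$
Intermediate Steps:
$Z = 6$ ($Z = 2 \cdot 3 = 6$)
$s{\left(M \right)} = 12 + 4 M$ ($s{\left(M \right)} = \left(3 + M\right) \left(-2 + 6\right) = \left(3 + M\right) 4 = 12 + 4 M$)
$d = - \frac{97}{50} \approx -1.94$
$\sqrt{d + V{\left(s{\left(5 \right)} \right)}} = \sqrt{- \frac{97}{50} + 13} = \sqrt{\frac{553}{50}} = \frac{\sqrt{1106}}{10}$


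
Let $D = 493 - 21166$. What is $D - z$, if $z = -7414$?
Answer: $-13259$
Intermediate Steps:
$D = -20673$ ($D = 493 - 21166 = -20673$)
$D - z = -20673 - -7414 = -20673 + 7414 = -13259$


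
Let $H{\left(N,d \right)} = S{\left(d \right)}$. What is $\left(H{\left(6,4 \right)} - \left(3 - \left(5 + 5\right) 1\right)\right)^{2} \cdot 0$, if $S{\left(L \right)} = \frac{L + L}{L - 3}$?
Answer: $0$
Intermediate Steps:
$S{\left(L \right)} = \frac{2 L}{-3 + L}$
$H{\left(N,d \right)} = \frac{2 d}{-3 + d}$
$\left(H{\left(6,4 \right)} - \left(3 - \left(5 + 5\right) 1\right)\right)^{2} \cdot 0 = \left(2 \cdot 4 \frac{1}{-3 + 4} - \left(3 - \left(5 + 5\right) 1\right)\right)^{2} \cdot 0 = \left(2 \cdot 4 \cdot 1^{-1} + \left(-3 + 10 \cdot 1\right)\right)^{2} \cdot 0 = \left(2 \cdot 4 \cdot 1 + \left(-3 + 10\right)\right)^{2} \cdot 0 = \left(8 + 7\right)^{2} \cdot 0 = 15^{2} \cdot 0 = 225 \cdot 0 = 0$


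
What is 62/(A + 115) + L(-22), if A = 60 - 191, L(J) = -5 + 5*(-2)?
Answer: -151/8 ≈ -18.875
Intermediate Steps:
L(J) = -15 (L(J) = -5 - 10 = -15)
A = -131
62/(A + 115) + L(-22) = 62/(-131 + 115) - 15 = 62/(-16) - 15 = 62*(-1/16) - 15 = -31/8 - 15 = -151/8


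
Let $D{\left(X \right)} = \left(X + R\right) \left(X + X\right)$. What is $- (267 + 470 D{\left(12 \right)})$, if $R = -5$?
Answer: $-79227$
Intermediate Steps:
$D{\left(X \right)} = 2 X \left(-5 + X\right)$ ($D{\left(X \right)} = \left(X - 5\right) \left(X + X\right) = \left(-5 + X\right) 2 X = 2 X \left(-5 + X\right)$)
$- (267 + 470 D{\left(12 \right)}) = - (267 + 470 \cdot 2 \cdot 12 \left(-5 + 12\right)) = - (267 + 470 \cdot 2 \cdot 12 \cdot 7) = - (267 + 470 \cdot 168) = - (267 + 78960) = \left(-1\right) 79227 = -79227$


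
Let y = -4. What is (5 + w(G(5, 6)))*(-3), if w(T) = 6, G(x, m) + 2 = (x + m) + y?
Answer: -33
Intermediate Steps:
G(x, m) = -6 + m + x (G(x, m) = -2 + ((x + m) - 4) = -2 + ((m + x) - 4) = -2 + (-4 + m + x) = -6 + m + x)
(5 + w(G(5, 6)))*(-3) = (5 + 6)*(-3) = 11*(-3) = -33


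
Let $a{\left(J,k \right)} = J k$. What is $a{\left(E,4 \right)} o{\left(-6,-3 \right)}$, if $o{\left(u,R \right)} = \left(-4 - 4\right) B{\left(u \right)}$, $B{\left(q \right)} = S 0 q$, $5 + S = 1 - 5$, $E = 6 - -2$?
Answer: $0$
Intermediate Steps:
$E = 8$ ($E = 6 + 2 = 8$)
$S = -9$ ($S = -5 + \left(1 - 5\right) = -5 - 4 = -9$)
$B{\left(q \right)} = 0$ ($B{\left(q \right)} = \left(-9\right) 0 q = 0 q = 0$)
$o{\left(u,R \right)} = 0$ ($o{\left(u,R \right)} = \left(-4 - 4\right) 0 = \left(-8\right) 0 = 0$)
$a{\left(E,4 \right)} o{\left(-6,-3 \right)} = 8 \cdot 4 \cdot 0 = 32 \cdot 0 = 0$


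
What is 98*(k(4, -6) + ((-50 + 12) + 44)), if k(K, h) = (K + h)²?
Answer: 980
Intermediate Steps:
98*(k(4, -6) + ((-50 + 12) + 44)) = 98*((4 - 6)² + ((-50 + 12) + 44)) = 98*((-2)² + (-38 + 44)) = 98*(4 + 6) = 98*10 = 980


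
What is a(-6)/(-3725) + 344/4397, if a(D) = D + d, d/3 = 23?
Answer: 1004389/16378825 ≈ 0.061322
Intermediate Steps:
d = 69 (d = 3*23 = 69)
a(D) = 69 + D (a(D) = D + 69 = 69 + D)
a(-6)/(-3725) + 344/4397 = (69 - 6)/(-3725) + 344/4397 = 63*(-1/3725) + 344*(1/4397) = -63/3725 + 344/4397 = 1004389/16378825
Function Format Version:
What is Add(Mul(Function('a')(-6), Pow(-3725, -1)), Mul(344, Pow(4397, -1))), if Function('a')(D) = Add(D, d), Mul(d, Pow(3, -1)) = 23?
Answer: Rational(1004389, 16378825) ≈ 0.061322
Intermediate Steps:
d = 69 (d = Mul(3, 23) = 69)
Function('a')(D) = Add(69, D) (Function('a')(D) = Add(D, 69) = Add(69, D))
Add(Mul(Function('a')(-6), Pow(-3725, -1)), Mul(344, Pow(4397, -1))) = Add(Mul(Add(69, -6), Pow(-3725, -1)), Mul(344, Pow(4397, -1))) = Add(Mul(63, Rational(-1, 3725)), Mul(344, Rational(1, 4397))) = Add(Rational(-63, 3725), Rational(344, 4397)) = Rational(1004389, 16378825)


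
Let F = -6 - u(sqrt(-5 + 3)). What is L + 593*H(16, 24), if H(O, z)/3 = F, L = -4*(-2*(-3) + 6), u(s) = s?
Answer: -10722 - 1779*I*sqrt(2) ≈ -10722.0 - 2515.9*I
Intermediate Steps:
L = -48 (L = -4*(6 + 6) = -4*12 = -48)
F = -6 - I*sqrt(2) (F = -6 - sqrt(-5 + 3) = -6 - sqrt(-2) = -6 - I*sqrt(2) ≈ -6.0 - 1.4142*I)
H(O, z) = -18 - 3*I*sqrt(2) (H(O, z) = 3*(-6 - I*sqrt(2)) = -18 - 3*I*sqrt(2))
L + 593*H(16, 24) = -48 + 593*(-18 - 3*I*sqrt(2)) = -48 + (-10674 - 1779*I*sqrt(2)) = -10722 - 1779*I*sqrt(2)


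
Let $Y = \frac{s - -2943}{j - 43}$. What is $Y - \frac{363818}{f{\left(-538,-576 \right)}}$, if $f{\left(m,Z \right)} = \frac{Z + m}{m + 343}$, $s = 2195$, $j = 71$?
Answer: $- \frac{70740091}{1114} \approx -63501.0$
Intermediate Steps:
$f{\left(m,Z \right)} = \frac{Z + m}{343 + m}$
$Y = \frac{367}{2}$ ($Y = \frac{2195 - -2943}{71 - 43} = \frac{2195 + 2943}{28} = \frac{1}{28} \cdot 5138 = \frac{367}{2} \approx 183.5$)
$Y - \frac{363818}{f{\left(-538,-576 \right)}} = \frac{367}{2} - \frac{363818}{\frac{1}{343 - 538} \left(-576 - 538\right)} = \frac{367}{2} - \frac{363818}{\frac{1}{-195} \left(-1114\right)} = \frac{367}{2} - \frac{363818}{\left(- \frac{1}{195}\right) \left(-1114\right)} = \frac{367}{2} - \frac{363818}{\frac{1114}{195}} = \frac{367}{2} - 363818 \cdot \frac{195}{1114} = \frac{367}{2} - \frac{35472255}{557} = - \frac{70740091}{1114}$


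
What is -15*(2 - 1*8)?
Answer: 90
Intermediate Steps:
-15*(2 - 1*8) = -15*(2 - 8) = -15*(-6) = 90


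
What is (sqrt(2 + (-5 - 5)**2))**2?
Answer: 102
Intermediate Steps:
(sqrt(2 + (-5 - 5)**2))**2 = (sqrt(2 + (-10)**2))**2 = (sqrt(2 + 100))**2 = (sqrt(102))**2 = 102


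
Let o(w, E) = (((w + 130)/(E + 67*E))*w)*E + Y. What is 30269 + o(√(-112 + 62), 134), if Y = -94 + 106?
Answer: 1029529/34 + 325*I*√2/34 ≈ 30280.0 + 13.518*I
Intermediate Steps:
Y = 12
o(w, E) = 12 + w*(130 + w)/68 (o(w, E) = (((w + 130)/(E + 67*E))*w)*E + 12 = (((130 + w)/((68*E)))*w)*E + 12 = (((130 + w)*(1/(68*E)))*w)*E + 12 = (((130 + w)/(68*E))*w)*E + 12 = (w*(130 + w)/(68*E))*E + 12 = w*(130 + w)/68 + 12 = 12 + w*(130 + w)/68)
30269 + o(√(-112 + 62), 134) = 30269 + (12 + (√(-112 + 62))²/68 + 65*√(-112 + 62)/34) = 30269 + (12 + (√(-50))²/68 + 65*√(-50)/34) = 30269 + (12 + (5*I*√2)²/68 + 65*(5*I*√2)/34) = 30269 + (12 + (1/68)*(-50) + 325*I*√2/34) = 30269 + (12 - 25/34 + 325*I*√2/34) = 30269 + (383/34 + 325*I*√2/34) = 1029529/34 + 325*I*√2/34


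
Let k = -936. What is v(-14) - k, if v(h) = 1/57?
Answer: 53353/57 ≈ 936.02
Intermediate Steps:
v(h) = 1/57
v(-14) - k = 1/57 - 1*(-936) = 1/57 + 936 = 53353/57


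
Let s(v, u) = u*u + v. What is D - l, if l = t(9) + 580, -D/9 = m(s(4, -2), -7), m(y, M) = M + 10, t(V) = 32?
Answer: -639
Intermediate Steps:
s(v, u) = v + u² (s(v, u) = u² + v = v + u²)
m(y, M) = 10 + M
D = -27 (D = -9*(10 - 7) = -9*3 = -27)
l = 612 (l = 32 + 580 = 612)
D - l = -27 - 1*612 = -27 - 612 = -639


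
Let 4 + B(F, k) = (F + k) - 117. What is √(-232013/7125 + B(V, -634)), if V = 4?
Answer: 2*I*√397780770/1425 ≈ 27.992*I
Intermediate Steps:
B(F, k) = -121 + F + k (B(F, k) = -4 + ((F + k) - 117) = -4 + (-117 + F + k) = -121 + F + k)
√(-232013/7125 + B(V, -634)) = √(-232013/7125 + (-121 + 4 - 634)) = √(-232013*1/7125 - 751) = √(-232013/7125 - 751) = √(-5582888/7125) = 2*I*√397780770/1425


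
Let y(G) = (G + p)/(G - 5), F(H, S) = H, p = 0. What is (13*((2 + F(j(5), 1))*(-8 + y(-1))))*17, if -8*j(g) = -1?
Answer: -176579/48 ≈ -3678.7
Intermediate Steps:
j(g) = ⅛ (j(g) = -⅛*(-1) = ⅛)
y(G) = G/(-5 + G) (y(G) = (G + 0)/(G - 5) = G/(-5 + G))
(13*((2 + F(j(5), 1))*(-8 + y(-1))))*17 = (13*((2 + ⅛)*(-8 - 1/(-5 - 1))))*17 = (13*(17*(-8 - 1/(-6))/8))*17 = (13*(17*(-8 - 1*(-⅙))/8))*17 = (13*(17*(-8 + ⅙)/8))*17 = (13*((17/8)*(-47/6)))*17 = (13*(-799/48))*17 = -10387/48*17 = -176579/48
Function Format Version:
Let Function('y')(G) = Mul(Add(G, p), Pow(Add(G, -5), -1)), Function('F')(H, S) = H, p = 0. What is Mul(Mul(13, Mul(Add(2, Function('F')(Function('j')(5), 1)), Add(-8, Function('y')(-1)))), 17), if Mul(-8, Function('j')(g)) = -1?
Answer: Rational(-176579, 48) ≈ -3678.7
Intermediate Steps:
Function('j')(g) = Rational(1, 8) (Function('j')(g) = Mul(Rational(-1, 8), -1) = Rational(1, 8))
Function('y')(G) = Mul(G, Pow(Add(-5, G), -1)) (Function('y')(G) = Mul(Add(G, 0), Pow(Add(G, -5), -1)) = Mul(G, Pow(Add(-5, G), -1)))
Mul(Mul(13, Mul(Add(2, Function('F')(Function('j')(5), 1)), Add(-8, Function('y')(-1)))), 17) = Mul(Mul(13, Mul(Add(2, Rational(1, 8)), Add(-8, Mul(-1, Pow(Add(-5, -1), -1))))), 17) = Mul(Mul(13, Mul(Rational(17, 8), Add(-8, Mul(-1, Pow(-6, -1))))), 17) = Mul(Mul(13, Mul(Rational(17, 8), Add(-8, Mul(-1, Rational(-1, 6))))), 17) = Mul(Mul(13, Mul(Rational(17, 8), Add(-8, Rational(1, 6)))), 17) = Mul(Mul(13, Mul(Rational(17, 8), Rational(-47, 6))), 17) = Mul(Mul(13, Rational(-799, 48)), 17) = Mul(Rational(-10387, 48), 17) = Rational(-176579, 48)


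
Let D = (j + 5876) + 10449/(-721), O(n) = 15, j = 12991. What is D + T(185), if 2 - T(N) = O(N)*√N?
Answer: 13594100/721 - 15*√185 ≈ 18651.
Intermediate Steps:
T(N) = 2 - 15*√N
D = 13592658/721 (D = (12991 + 5876) + 10449/(-721) = 18867 + 10449*(-1/721) = 18867 - 10449/721 = 13592658/721 ≈ 18853.)
D + T(185) = 13592658/721 + (2 - 15*√185) = 13594100/721 - 15*√185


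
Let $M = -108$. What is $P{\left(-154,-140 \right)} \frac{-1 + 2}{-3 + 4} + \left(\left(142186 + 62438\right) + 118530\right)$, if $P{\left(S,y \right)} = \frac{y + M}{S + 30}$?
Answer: $323156$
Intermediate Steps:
$P{\left(S,y \right)} = \frac{-108 + y}{30 + S}$ ($P{\left(S,y \right)} = \frac{y - 108}{S + 30} = \frac{-108 + y}{30 + S}$)
$P{\left(-154,-140 \right)} \frac{-1 + 2}{-3 + 4} + \left(\left(142186 + 62438\right) + 118530\right) = \frac{-108 - 140}{30 - 154} \frac{-1 + 2}{-3 + 4} + \left(\left(142186 + 62438\right) + 118530\right) = \frac{1}{-124} \left(-248\right) 1 \cdot 1^{-1} + \left(204624 + 118530\right) = \left(- \frac{1}{124}\right) \left(-248\right) 1 \cdot 1 + 323154 = 2 \cdot 1 + 323154 = 2 + 323154 = 323156$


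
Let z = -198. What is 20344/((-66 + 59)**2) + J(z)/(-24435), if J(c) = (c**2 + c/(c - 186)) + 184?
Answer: 6338247715/15325632 ≈ 413.57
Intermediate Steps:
J(c) = 184 + c**2 + c/(-186 + c) (J(c) = (c**2 + c/(-186 + c)) + 184 = 184 + c**2 + c/(-186 + c))
20344/((-66 + 59)**2) + J(z)/(-24435) = 20344/((-66 + 59)**2) + ((-34224 + (-198)**3 - 186*(-198)**2 + 185*(-198))/(-186 - 198))/(-24435) = 20344/((-7)**2) + ((-34224 - 7762392 - 186*39204 - 36630)/(-384))*(-1/24435) = 20344/49 - (-34224 - 7762392 - 7291944 - 36630)/384*(-1/24435) = 20344*(1/49) - 1/384*(-15125190)*(-1/24435) = 20344/49 + (2520865/64)*(-1/24435) = 20344/49 - 504173/312768 = 6338247715/15325632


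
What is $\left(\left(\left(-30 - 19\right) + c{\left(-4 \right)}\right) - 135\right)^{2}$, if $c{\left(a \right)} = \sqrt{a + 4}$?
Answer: $33856$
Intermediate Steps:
$c{\left(a \right)} = \sqrt{4 + a}$
$\left(\left(\left(-30 - 19\right) + c{\left(-4 \right)}\right) - 135\right)^{2} = \left(\left(\left(-30 - 19\right) + \sqrt{4 - 4}\right) - 135\right)^{2} = \left(\left(-49 + \sqrt{0}\right) - 135\right)^{2} = \left(\left(-49 + 0\right) - 135\right)^{2} = \left(-49 - 135\right)^{2} = \left(-184\right)^{2} = 33856$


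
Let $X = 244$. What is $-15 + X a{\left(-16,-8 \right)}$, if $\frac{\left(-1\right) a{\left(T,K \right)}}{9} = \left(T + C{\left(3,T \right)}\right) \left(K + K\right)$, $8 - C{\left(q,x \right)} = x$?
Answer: $281073$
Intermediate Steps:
$C{\left(q,x \right)} = 8 - x$
$a{\left(T,K \right)} = - 144 K$ ($a{\left(T,K \right)} = - 9 \left(T - \left(-8 + T\right)\right) \left(K + K\right) = - 9 \cdot 8 \cdot 2 K = - 9 \cdot 16 K = - 144 K$)
$-15 + X a{\left(-16,-8 \right)} = -15 + 244 \left(\left(-144\right) \left(-8\right)\right) = -15 + 244 \cdot 1152 = -15 + 281088 = 281073$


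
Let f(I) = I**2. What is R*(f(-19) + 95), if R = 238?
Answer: 108528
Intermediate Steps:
R*(f(-19) + 95) = 238*((-19)**2 + 95) = 238*(361 + 95) = 238*456 = 108528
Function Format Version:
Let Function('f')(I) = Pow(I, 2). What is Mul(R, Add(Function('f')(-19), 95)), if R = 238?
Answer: 108528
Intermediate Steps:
Mul(R, Add(Function('f')(-19), 95)) = Mul(238, Add(Pow(-19, 2), 95)) = Mul(238, Add(361, 95)) = Mul(238, 456) = 108528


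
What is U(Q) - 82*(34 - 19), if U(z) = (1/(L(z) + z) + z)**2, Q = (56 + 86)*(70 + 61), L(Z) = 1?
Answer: 119752257985662979/346071609 ≈ 3.4603e+8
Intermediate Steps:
Q = 18602 (Q = 142*131 = 18602)
U(z) = (z + 1/(1 + z))**2 (U(z) = (1/(1 + z) + z)**2 = (z + 1/(1 + z))**2)
U(Q) - 82*(34 - 19) = (1 + 18602 + 18602**2)**2/(1 + 18602)**2 - 82*(34 - 19) = (1 + 18602 + 346034404)**2/18603**2 - 82*15 = (1/346071609)*346053007**2 - 1*1230 = (1/346071609)*119752683653742049 - 1230 = 119752683653742049/346071609 - 1230 = 119752257985662979/346071609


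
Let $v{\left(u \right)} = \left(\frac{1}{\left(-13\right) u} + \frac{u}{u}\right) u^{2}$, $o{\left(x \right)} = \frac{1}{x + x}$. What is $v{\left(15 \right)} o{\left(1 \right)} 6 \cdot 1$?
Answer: $\frac{8730}{13} \approx 671.54$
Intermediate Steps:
$o{\left(x \right)} = \frac{1}{2 x}$
$v{\left(u \right)} = u^{2} \left(1 - \frac{1}{13 u}\right)$ ($v{\left(u \right)} = \left(- \frac{1}{13 u} + 1\right) u^{2} = \left(1 - \frac{1}{13 u}\right) u^{2} = u^{2} \left(1 - \frac{1}{13 u}\right)$)
$v{\left(15 \right)} o{\left(1 \right)} 6 \cdot 1 = 15 \left(- \frac{1}{13} + 15\right) \frac{1}{2 \cdot 1} \cdot 6 \cdot 1 = 15 \cdot \frac{194}{13} \cdot \frac{1}{2} \cdot 1 \cdot 6 \cdot 1 = \frac{2910 \cdot \frac{1}{2} \cdot 6 \cdot 1}{13} = \frac{2910 \cdot 3 \cdot 1}{13} = \frac{2910}{13} \cdot 3 = \frac{8730}{13}$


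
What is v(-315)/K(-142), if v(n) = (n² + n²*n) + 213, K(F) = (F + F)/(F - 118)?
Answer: -2025168405/71 ≈ -2.8523e+7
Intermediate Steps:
K(F) = 2*F/(-118 + F) (K(F) = (2*F)/(-118 + F) = 2*F/(-118 + F))
v(n) = 213 + n² + n³ (v(n) = (n² + n³) + 213 = 213 + n² + n³)
v(-315)/K(-142) = (213 + (-315)² + (-315)³)/((2*(-142)/(-118 - 142))) = (213 + 99225 - 31255875)/((2*(-142)/(-260))) = -31156437/(2*(-142)*(-1/260)) = -31156437/71/65 = -31156437*65/71 = -2025168405/71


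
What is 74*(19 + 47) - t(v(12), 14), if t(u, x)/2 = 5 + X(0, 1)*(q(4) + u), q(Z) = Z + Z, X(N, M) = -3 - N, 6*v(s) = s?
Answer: 4934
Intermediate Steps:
v(s) = s/6
q(Z) = 2*Z
t(u, x) = -38 - 6*u (t(u, x) = 2*(5 + (-3 - 1*0)*(2*4 + u)) = 2*(5 + (-3 + 0)*(8 + u)) = 2*(5 - 3*(8 + u)) = 2*(5 + (-24 - 3*u)) = 2*(-19 - 3*u) = -38 - 6*u)
74*(19 + 47) - t(v(12), 14) = 74*(19 + 47) - (-38 - 12) = 74*66 - (-38 - 6*2) = 4884 - (-38 - 12) = 4884 - 1*(-50) = 4884 + 50 = 4934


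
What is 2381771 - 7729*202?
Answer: 820513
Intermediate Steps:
2381771 - 7729*202 = 2381771 - 1*1561258 = 2381771 - 1561258 = 820513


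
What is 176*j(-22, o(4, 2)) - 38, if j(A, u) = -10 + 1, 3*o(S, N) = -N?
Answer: -1622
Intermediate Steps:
o(S, N) = -N/3 (o(S, N) = (-N)/3 = -N/3)
j(A, u) = -9
176*j(-22, o(4, 2)) - 38 = 176*(-9) - 38 = -1584 - 38 = -1622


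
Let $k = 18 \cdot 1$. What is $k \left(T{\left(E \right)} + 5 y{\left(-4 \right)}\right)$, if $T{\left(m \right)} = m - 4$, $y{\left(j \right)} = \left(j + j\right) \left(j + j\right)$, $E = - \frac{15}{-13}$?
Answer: $\frac{74214}{13} \approx 5708.8$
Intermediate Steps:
$E = \frac{15}{13}$ ($E = \left(-15\right) \left(- \frac{1}{13}\right) = \frac{15}{13} \approx 1.1538$)
$y{\left(j \right)} = 4 j^{2}$ ($y{\left(j \right)} = 2 j 2 j = 4 j^{2}$)
$T{\left(m \right)} = -4 + m$ ($T{\left(m \right)} = m - 4 = -4 + m$)
$k = 18$
$k \left(T{\left(E \right)} + 5 y{\left(-4 \right)}\right) = 18 \left(\left(-4 + \frac{15}{13}\right) + 5 \cdot 4 \left(-4\right)^{2}\right) = 18 \left(- \frac{37}{13} + 5 \cdot 4 \cdot 16\right) = 18 \left(- \frac{37}{13} + 5 \cdot 64\right) = 18 \left(- \frac{37}{13} + 320\right) = 18 \cdot \frac{4123}{13} = \frac{74214}{13}$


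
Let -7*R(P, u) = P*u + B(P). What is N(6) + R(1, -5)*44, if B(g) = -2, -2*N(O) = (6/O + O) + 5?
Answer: 38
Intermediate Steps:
N(O) = -5/2 - 3/O - O/2 (N(O) = -((6/O + O) + 5)/2 = -((O + 6/O) + 5)/2 = -(5 + O + 6/O)/2 = -5/2 - 3/O - O/2)
R(P, u) = 2/7 - P*u/7 (R(P, u) = -(P*u - 2)/7 = -(-2 + P*u)/7 = 2/7 - P*u/7)
N(6) + R(1, -5)*44 = (1/2)*(-6 - 1*6*(5 + 6))/6 + (2/7 - 1/7*1*(-5))*44 = (1/2)*(1/6)*(-6 - 1*6*11) + (2/7 + 5/7)*44 = (1/2)*(1/6)*(-6 - 66) + 1*44 = (1/2)*(1/6)*(-72) + 44 = -6 + 44 = 38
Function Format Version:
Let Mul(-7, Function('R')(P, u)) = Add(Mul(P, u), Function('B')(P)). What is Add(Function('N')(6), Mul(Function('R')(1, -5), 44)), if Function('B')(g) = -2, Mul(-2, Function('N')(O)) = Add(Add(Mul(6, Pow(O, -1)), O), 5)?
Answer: 38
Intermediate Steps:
Function('N')(O) = Add(Rational(-5, 2), Mul(-3, Pow(O, -1)), Mul(Rational(-1, 2), O)) (Function('N')(O) = Mul(Rational(-1, 2), Add(Add(Mul(6, Pow(O, -1)), O), 5)) = Mul(Rational(-1, 2), Add(Add(O, Mul(6, Pow(O, -1))), 5)) = Mul(Rational(-1, 2), Add(5, O, Mul(6, Pow(O, -1)))) = Add(Rational(-5, 2), Mul(-3, Pow(O, -1)), Mul(Rational(-1, 2), O)))
Function('R')(P, u) = Add(Rational(2, 7), Mul(Rational(-1, 7), P, u)) (Function('R')(P, u) = Mul(Rational(-1, 7), Add(Mul(P, u), -2)) = Mul(Rational(-1, 7), Add(-2, Mul(P, u))) = Add(Rational(2, 7), Mul(Rational(-1, 7), P, u)))
Add(Function('N')(6), Mul(Function('R')(1, -5), 44)) = Add(Mul(Rational(1, 2), Pow(6, -1), Add(-6, Mul(-1, 6, Add(5, 6)))), Mul(Add(Rational(2, 7), Mul(Rational(-1, 7), 1, -5)), 44)) = Add(Mul(Rational(1, 2), Rational(1, 6), Add(-6, Mul(-1, 6, 11))), Mul(Add(Rational(2, 7), Rational(5, 7)), 44)) = Add(Mul(Rational(1, 2), Rational(1, 6), Add(-6, -66)), Mul(1, 44)) = Add(Mul(Rational(1, 2), Rational(1, 6), -72), 44) = Add(-6, 44) = 38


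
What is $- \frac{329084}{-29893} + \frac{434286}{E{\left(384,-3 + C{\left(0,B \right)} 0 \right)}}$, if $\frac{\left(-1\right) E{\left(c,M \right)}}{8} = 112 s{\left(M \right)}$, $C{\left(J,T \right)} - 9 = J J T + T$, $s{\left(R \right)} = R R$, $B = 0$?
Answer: $- \frac{573798779}{13392064} \approx -42.846$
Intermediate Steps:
$s{\left(R \right)} = R^{2}$
$C{\left(J,T \right)} = 9 + T + T J^{2}$ ($C{\left(J,T \right)} = 9 + \left(J J T + T\right) = 9 + \left(J^{2} T + T\right) = 9 + \left(T J^{2} + T\right) = 9 + \left(T + T J^{2}\right) = 9 + T + T J^{2}$)
$E{\left(c,M \right)} = - 896 M^{2}$ ($E{\left(c,M \right)} = - 8 \cdot 112 M^{2} = - 896 M^{2}$)
$- \frac{329084}{-29893} + \frac{434286}{E{\left(384,-3 + C{\left(0,B \right)} 0 \right)}} = - \frac{329084}{-29893} + \frac{434286}{\left(-896\right) \left(-3 + \left(9 + 0 + 0 \cdot 0^{2}\right) 0\right)^{2}} = \left(-329084\right) \left(- \frac{1}{29893}\right) + \frac{434286}{\left(-896\right) \left(-3 + \left(9 + 0 + 0 \cdot 0\right) 0\right)^{2}} = \frac{329084}{29893} + \frac{434286}{\left(-896\right) \left(-3 + \left(9 + 0 + 0\right) 0\right)^{2}} = \frac{329084}{29893} + \frac{434286}{\left(-896\right) \left(-3 + 9 \cdot 0\right)^{2}} = \frac{329084}{29893} + \frac{434286}{\left(-896\right) \left(-3 + 0\right)^{2}} = \frac{329084}{29893} + \frac{434286}{\left(-896\right) \left(-3\right)^{2}} = \frac{329084}{29893} + \frac{434286}{\left(-896\right) 9} = \frac{329084}{29893} + \frac{434286}{-8064} = \frac{329084}{29893} + 434286 \left(- \frac{1}{8064}\right) = \frac{329084}{29893} - \frac{24127}{448} = - \frac{573798779}{13392064}$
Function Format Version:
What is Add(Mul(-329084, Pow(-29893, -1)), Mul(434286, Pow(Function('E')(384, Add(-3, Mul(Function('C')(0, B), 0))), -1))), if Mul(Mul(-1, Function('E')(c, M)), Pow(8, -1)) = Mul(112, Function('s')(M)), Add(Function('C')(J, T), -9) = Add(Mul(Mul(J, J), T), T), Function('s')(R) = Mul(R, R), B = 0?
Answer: Rational(-573798779, 13392064) ≈ -42.846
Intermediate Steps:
Function('s')(R) = Pow(R, 2)
Function('C')(J, T) = Add(9, T, Mul(T, Pow(J, 2))) (Function('C')(J, T) = Add(9, Add(Mul(Mul(J, J), T), T)) = Add(9, Add(Mul(Pow(J, 2), T), T)) = Add(9, Add(Mul(T, Pow(J, 2)), T)) = Add(9, Add(T, Mul(T, Pow(J, 2)))) = Add(9, T, Mul(T, Pow(J, 2))))
Function('E')(c, M) = Mul(-896, Pow(M, 2)) (Function('E')(c, M) = Mul(-8, Mul(112, Pow(M, 2))) = Mul(-896, Pow(M, 2)))
Add(Mul(-329084, Pow(-29893, -1)), Mul(434286, Pow(Function('E')(384, Add(-3, Mul(Function('C')(0, B), 0))), -1))) = Add(Mul(-329084, Pow(-29893, -1)), Mul(434286, Pow(Mul(-896, Pow(Add(-3, Mul(Add(9, 0, Mul(0, Pow(0, 2))), 0)), 2)), -1))) = Add(Mul(-329084, Rational(-1, 29893)), Mul(434286, Pow(Mul(-896, Pow(Add(-3, Mul(Add(9, 0, Mul(0, 0)), 0)), 2)), -1))) = Add(Rational(329084, 29893), Mul(434286, Pow(Mul(-896, Pow(Add(-3, Mul(Add(9, 0, 0), 0)), 2)), -1))) = Add(Rational(329084, 29893), Mul(434286, Pow(Mul(-896, Pow(Add(-3, Mul(9, 0)), 2)), -1))) = Add(Rational(329084, 29893), Mul(434286, Pow(Mul(-896, Pow(Add(-3, 0), 2)), -1))) = Add(Rational(329084, 29893), Mul(434286, Pow(Mul(-896, Pow(-3, 2)), -1))) = Add(Rational(329084, 29893), Mul(434286, Pow(Mul(-896, 9), -1))) = Add(Rational(329084, 29893), Mul(434286, Pow(-8064, -1))) = Add(Rational(329084, 29893), Mul(434286, Rational(-1, 8064))) = Add(Rational(329084, 29893), Rational(-24127, 448)) = Rational(-573798779, 13392064)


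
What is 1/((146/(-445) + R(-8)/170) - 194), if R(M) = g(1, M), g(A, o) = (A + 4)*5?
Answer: -15130/2937959 ≈ -0.0051498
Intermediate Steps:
g(A, o) = 20 + 5*A (g(A, o) = (4 + A)*5 = 20 + 5*A)
R(M) = 25 (R(M) = 20 + 5*1 = 20 + 5 = 25)
1/((146/(-445) + R(-8)/170) - 194) = 1/((146/(-445) + 25/170) - 194) = 1/((146*(-1/445) + 25*(1/170)) - 194) = 1/((-146/445 + 5/34) - 194) = 1/(-2739/15130 - 194) = 1/(-2937959/15130) = -15130/2937959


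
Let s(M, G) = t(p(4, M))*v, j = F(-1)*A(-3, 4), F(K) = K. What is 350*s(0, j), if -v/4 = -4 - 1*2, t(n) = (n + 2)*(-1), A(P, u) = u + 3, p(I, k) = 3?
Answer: -42000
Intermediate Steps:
A(P, u) = 3 + u
t(n) = -2 - n (t(n) = (2 + n)*(-1) = -2 - n)
v = 24 (v = -4*(-4 - 1*2) = -4*(-4 - 2) = -4*(-6) = 24)
j = -7 (j = -(3 + 4) = -1*7 = -7)
s(M, G) = -120 (s(M, G) = (-2 - 1*3)*24 = (-2 - 3)*24 = -5*24 = -120)
350*s(0, j) = 350*(-120) = -42000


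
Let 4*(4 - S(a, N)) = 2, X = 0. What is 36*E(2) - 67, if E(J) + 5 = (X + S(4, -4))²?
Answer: 194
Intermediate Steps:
S(a, N) = 7/2 (S(a, N) = 4 - ¼*2 = 4 - ½ = 7/2)
E(J) = 29/4 (E(J) = -5 + (0 + 7/2)² = -5 + (7/2)² = -5 + 49/4 = 29/4)
36*E(2) - 67 = 36*(29/4) - 67 = 261 - 67 = 194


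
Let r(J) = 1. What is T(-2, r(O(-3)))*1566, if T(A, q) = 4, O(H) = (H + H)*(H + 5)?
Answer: 6264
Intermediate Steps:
O(H) = 2*H*(5 + H) (O(H) = (2*H)*(5 + H) = 2*H*(5 + H))
T(-2, r(O(-3)))*1566 = 4*1566 = 6264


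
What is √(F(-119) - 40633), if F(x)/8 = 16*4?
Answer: I*√40121 ≈ 200.3*I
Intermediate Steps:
F(x) = 512 (F(x) = 8*(16*4) = 8*64 = 512)
√(F(-119) - 40633) = √(512 - 40633) = √(-40121) = I*√40121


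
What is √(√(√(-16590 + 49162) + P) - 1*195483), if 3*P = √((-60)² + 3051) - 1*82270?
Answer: √(-1759347 + 3*√3*√(-82270 + 3*√739 + 6*√8143))/3 ≈ 0.18656 + 442.13*I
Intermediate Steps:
P = -82270/3 + √739 (P = (√((-60)² + 3051) - 1*82270)/3 = (√(3600 + 3051) - 82270)/3 = (√6651 - 82270)/3 = (3*√739 - 82270)/3 = (-82270 + 3*√739)/3 = -82270/3 + √739 ≈ -27396.)
√(√(√(-16590 + 49162) + P) - 1*195483) = √(√(√(-16590 + 49162) + (-82270/3 + √739)) - 1*195483) = √(√(√32572 + (-82270/3 + √739)) - 195483) = √(√(2*√8143 + (-82270/3 + √739)) - 195483) = √(√(-82270/3 + √739 + 2*√8143) - 195483) = √(-195483 + √(-82270/3 + √739 + 2*√8143))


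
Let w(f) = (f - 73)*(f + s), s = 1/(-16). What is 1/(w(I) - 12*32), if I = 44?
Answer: -16/26531 ≈ -0.00060307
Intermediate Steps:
s = -1/16 ≈ -0.062500
w(f) = (-73 + f)*(-1/16 + f) (w(f) = (f - 73)*(f - 1/16) = (-73 + f)*(-1/16 + f))
1/(w(I) - 12*32) = 1/((73/16 + 44**2 - 1169/16*44) - 12*32) = 1/((73/16 + 1936 - 12859/4) - 384) = 1/(-20387/16 - 384) = 1/(-26531/16) = -16/26531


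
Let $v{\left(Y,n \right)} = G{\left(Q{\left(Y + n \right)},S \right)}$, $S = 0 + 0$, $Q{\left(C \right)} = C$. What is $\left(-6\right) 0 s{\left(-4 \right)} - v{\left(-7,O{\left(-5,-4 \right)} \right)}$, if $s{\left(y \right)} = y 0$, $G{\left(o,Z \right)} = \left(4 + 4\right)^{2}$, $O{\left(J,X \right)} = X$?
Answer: $-64$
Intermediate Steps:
$S = 0$
$G{\left(o,Z \right)} = 64$ ($G{\left(o,Z \right)} = 8^{2} = 64$)
$v{\left(Y,n \right)} = 64$
$s{\left(y \right)} = 0$
$\left(-6\right) 0 s{\left(-4 \right)} - v{\left(-7,O{\left(-5,-4 \right)} \right)} = \left(-6\right) 0 \cdot 0 - 64 = 0 \cdot 0 - 64 = 0 - 64 = -64$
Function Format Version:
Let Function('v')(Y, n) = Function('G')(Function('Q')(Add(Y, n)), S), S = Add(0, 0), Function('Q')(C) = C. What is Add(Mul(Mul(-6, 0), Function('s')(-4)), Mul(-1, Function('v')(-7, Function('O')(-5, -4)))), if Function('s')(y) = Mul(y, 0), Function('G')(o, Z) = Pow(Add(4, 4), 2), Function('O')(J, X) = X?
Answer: -64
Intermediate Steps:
S = 0
Function('G')(o, Z) = 64 (Function('G')(o, Z) = Pow(8, 2) = 64)
Function('v')(Y, n) = 64
Function('s')(y) = 0
Add(Mul(Mul(-6, 0), Function('s')(-4)), Mul(-1, Function('v')(-7, Function('O')(-5, -4)))) = Add(Mul(Mul(-6, 0), 0), Mul(-1, 64)) = Add(Mul(0, 0), -64) = Add(0, -64) = -64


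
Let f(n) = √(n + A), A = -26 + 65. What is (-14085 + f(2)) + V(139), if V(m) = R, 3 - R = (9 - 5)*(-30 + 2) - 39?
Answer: -13931 + √41 ≈ -13925.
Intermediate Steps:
A = 39
R = 154 (R = 3 - ((9 - 5)*(-30 + 2) - 39) = 3 - (4*(-28) - 39) = 3 - (-112 - 39) = 3 - 1*(-151) = 3 + 151 = 154)
f(n) = √(39 + n) (f(n) = √(n + 39) = √(39 + n))
V(m) = 154
(-14085 + f(2)) + V(139) = (-14085 + √(39 + 2)) + 154 = (-14085 + √41) + 154 = -13931 + √41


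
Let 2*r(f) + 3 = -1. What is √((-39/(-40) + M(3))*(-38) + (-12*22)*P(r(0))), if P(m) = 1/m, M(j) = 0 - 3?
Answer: √20895/10 ≈ 14.455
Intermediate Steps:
r(f) = -2 (r(f) = -3/2 + (½)*(-1) = -3/2 - ½ = -2)
M(j) = -3
√((-39/(-40) + M(3))*(-38) + (-12*22)*P(r(0))) = √((-39/(-40) - 3)*(-38) - 12*22/(-2)) = √((-39*(-1/40) - 3)*(-38) - 264*(-½)) = √((39/40 - 3)*(-38) + 132) = √(-81/40*(-38) + 132) = √(1539/20 + 132) = √(4179/20) = √20895/10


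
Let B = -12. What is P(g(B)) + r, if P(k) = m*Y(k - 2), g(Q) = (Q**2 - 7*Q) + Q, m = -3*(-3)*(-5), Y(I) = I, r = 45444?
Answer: 35814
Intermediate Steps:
m = -45 (m = 9*(-5) = -45)
g(Q) = Q**2 - 6*Q
P(k) = 90 - 45*k (P(k) = -45*(k - 2) = -45*(-2 + k) = 90 - 45*k)
P(g(B)) + r = (90 - (-540)*(-6 - 12)) + 45444 = (90 - (-540)*(-18)) + 45444 = (90 - 45*216) + 45444 = (90 - 9720) + 45444 = -9630 + 45444 = 35814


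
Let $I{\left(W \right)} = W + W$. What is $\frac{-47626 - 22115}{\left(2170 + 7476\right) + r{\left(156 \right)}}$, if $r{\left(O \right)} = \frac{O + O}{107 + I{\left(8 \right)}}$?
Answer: $- \frac{2859381}{395590} \approx -7.2281$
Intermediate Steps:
$I{\left(W \right)} = 2 W$
$r{\left(O \right)} = \frac{2 O}{123}$ ($r{\left(O \right)} = \frac{O + O}{107 + 2 \cdot 8} = \frac{2 O}{107 + 16} = \frac{2 O}{123}$)
$\frac{-47626 - 22115}{\left(2170 + 7476\right) + r{\left(156 \right)}} = \frac{-47626 - 22115}{\left(2170 + 7476\right) + \frac{2}{123} \cdot 156} = - \frac{69741}{9646 + \frac{104}{41}} = - \frac{69741}{\frac{395590}{41}} = \left(-69741\right) \frac{41}{395590} = - \frac{2859381}{395590}$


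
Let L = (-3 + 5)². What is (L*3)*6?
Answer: 72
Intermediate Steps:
L = 4 (L = 2² = 4)
(L*3)*6 = (4*3)*6 = 12*6 = 72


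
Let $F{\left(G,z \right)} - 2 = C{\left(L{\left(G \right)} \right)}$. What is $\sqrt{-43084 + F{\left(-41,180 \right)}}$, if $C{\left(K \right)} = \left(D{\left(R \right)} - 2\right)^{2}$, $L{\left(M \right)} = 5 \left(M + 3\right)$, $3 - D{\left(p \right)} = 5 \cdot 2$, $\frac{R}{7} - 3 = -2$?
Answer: $i \sqrt{43001} \approx 207.37 i$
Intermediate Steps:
$R = 7$ ($R = 21 + 7 \left(-2\right) = 21 - 14 = 7$)
$D{\left(p \right)} = -7$ ($D{\left(p \right)} = 3 - 5 \cdot 2 = 3 - 10 = -7$)
$L{\left(M \right)} = 15 + 5 M$ ($L{\left(M \right)} = 5 \left(3 + M\right) = 15 + 5 M$)
$C{\left(K \right)} = 81$ ($C{\left(K \right)} = \left(-7 - 2\right)^{2} = \left(-9\right)^{2} = 81$)
$F{\left(G,z \right)} = 83$ ($F{\left(G,z \right)} = 2 + 81 = 83$)
$\sqrt{-43084 + F{\left(-41,180 \right)}} = \sqrt{-43084 + 83} = \sqrt{-43001} = i \sqrt{43001}$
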